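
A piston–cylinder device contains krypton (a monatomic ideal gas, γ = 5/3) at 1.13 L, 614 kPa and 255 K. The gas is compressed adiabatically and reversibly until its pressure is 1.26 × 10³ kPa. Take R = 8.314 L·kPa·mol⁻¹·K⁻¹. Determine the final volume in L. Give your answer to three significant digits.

V₂ ≈ 0.734 L

Adiabatic (γ = 5/3), T V^(γ−1) and P V^γ constant: T₂ = T₁·(P₂/P₁)^((γ−1)/γ) = 340.0 K; V₂ = V₁·(P₁/P₂)^(1/γ) = 0.7341 L.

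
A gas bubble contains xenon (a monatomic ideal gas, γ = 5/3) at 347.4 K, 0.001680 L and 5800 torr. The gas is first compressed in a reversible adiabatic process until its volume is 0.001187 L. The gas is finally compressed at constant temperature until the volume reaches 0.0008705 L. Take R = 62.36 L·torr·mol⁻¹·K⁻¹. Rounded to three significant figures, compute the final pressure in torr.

Adiabatic (γ = 5/3), T V^(γ−1) and P V^γ constant: T₂ = T₁·(V₁/V₂)^(γ−1) = 437.9 K; P₂ = P₁·(V₁/V₂)^γ = 1.035e+04 torr.
T constant ⇒ Boyle's law P V = const: T₃ = T₂; P₃ = P₂·(V₂/V₃) = 1.411e+04 torr.

P₃ ≈ 1.41e+04 torr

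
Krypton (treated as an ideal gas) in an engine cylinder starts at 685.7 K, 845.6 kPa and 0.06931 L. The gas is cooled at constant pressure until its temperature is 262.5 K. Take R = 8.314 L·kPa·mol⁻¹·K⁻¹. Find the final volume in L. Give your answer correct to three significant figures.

V₂ ≈ 0.0265 L

P constant ⇒ V ∝ T: P₂ = P₁; V₂ = V₁·(T₂/T₁) = 0.02653 L.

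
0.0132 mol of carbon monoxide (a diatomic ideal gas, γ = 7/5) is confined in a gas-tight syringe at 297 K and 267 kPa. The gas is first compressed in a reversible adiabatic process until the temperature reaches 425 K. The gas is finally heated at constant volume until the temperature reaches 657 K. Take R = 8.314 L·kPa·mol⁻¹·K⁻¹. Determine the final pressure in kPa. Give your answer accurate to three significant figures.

P₃ ≈ 1.45e+03 kPa

From PV = nRT: V₁ = nRT₁/P₁ = 0.1221 L.
Adiabatic (γ = 7/5), T V^(γ−1) and P V^γ constant: P₂ = P₁·(T₂/T₁)^(γ/(γ−1)) = 935.9 kPa; V₂ = V₁·(T₁/T₂)^(1/(γ−1)) = 0.04984 L.
V constant ⇒ P ∝ T: V₃ = V₂; P₃ = P₂·(T₃/T₂) = 1447 kPa.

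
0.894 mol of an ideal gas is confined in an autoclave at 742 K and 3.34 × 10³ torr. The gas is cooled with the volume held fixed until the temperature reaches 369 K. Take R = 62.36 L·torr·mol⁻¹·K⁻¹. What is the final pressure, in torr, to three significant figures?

P₂ ≈ 1.66e+03 torr

From PV = nRT: V₁ = nRT₁/P₁ = 12.39 L.
Isochoric, so P/T is constant: V₂ = V₁; P₂ = P₁·(T₂/T₁) = 1661 torr.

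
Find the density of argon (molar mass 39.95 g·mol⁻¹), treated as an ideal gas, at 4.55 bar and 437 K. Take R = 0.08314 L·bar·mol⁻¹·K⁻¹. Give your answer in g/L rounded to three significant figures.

ρ ≈ 5.00 g/L

ρ = PM/(RT) = (4.55 × 39.95) / (0.08314 × 437.0)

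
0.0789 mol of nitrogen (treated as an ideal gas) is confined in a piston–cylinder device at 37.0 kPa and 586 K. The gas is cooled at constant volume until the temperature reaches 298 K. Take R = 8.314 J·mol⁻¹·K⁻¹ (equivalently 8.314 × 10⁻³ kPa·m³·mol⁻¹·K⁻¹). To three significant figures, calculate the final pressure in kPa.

P₂ ≈ 18.8 kPa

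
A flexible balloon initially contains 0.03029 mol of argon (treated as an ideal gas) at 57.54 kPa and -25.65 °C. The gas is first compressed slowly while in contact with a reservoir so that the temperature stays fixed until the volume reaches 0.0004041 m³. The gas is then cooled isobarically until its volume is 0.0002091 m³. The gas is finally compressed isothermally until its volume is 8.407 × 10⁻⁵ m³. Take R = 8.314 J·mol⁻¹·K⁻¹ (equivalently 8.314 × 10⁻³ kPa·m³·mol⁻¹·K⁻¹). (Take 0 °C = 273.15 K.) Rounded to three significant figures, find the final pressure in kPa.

P₄ ≈ 384 kPa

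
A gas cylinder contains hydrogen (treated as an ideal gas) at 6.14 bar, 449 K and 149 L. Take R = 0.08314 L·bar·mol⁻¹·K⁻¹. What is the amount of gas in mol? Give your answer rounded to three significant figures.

PV = nRT ⇒ n = PV/(RT) = (6.14 × 149) / (0.08314 × 449)

n ≈ 24.5 mol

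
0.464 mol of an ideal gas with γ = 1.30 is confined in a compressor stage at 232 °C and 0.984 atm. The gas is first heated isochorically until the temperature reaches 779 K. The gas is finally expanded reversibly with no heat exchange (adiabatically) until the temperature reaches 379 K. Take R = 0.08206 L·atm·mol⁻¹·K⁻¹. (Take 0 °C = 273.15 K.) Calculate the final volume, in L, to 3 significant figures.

Convert: T₁ = 505.1 K.
From PV = nRT: V₁ = nRT₁/P₁ = 19.55 L.
V constant ⇒ P ∝ T: V₂ = V₁; P₂ = P₁·(T₂/T₁) = 1.517 atm.
Adiabatic (γ = 1.30), T V^(γ−1) and P V^γ constant: P₃ = P₂·(T₃/T₂)^(γ/(γ−1)) = 0.06687 atm; V₃ = V₂·(T₂/T₃)^(1/(γ−1)) = 215.8 L.

V₃ ≈ 216 L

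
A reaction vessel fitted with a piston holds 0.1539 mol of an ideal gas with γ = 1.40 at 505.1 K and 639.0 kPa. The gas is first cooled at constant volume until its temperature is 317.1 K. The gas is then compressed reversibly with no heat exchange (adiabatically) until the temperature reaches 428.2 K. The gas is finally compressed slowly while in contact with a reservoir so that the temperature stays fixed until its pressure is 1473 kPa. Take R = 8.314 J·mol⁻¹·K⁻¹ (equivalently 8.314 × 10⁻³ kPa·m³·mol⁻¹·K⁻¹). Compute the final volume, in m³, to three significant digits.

V₄ ≈ 0.000372 m³

From PV = nRT: V₁ = nRT₁/P₁ = 0.001011 m³.
Isochoric, so P/T is constant: V₂ = V₁; P₂ = P₁·(T₂/T₁) = 401.2 kPa.
Reversible adiabatic, γ = 1.40: P₃ = P₂·(T₃/T₂)^(γ/(γ−1)) = 1148 kPa; V₃ = V₂·(T₂/T₃)^(1/(γ−1)) = 0.0004773 m³.
T constant ⇒ Boyle's law P V = const: T₄ = T₃; V₄ = V₃·(P₃/P₄) = 0.0003720 m³.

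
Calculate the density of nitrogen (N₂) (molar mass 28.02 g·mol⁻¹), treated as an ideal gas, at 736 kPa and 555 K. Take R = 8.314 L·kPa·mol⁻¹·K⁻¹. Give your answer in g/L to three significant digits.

ρ ≈ 4.47 g/L

ρ = PM/(RT) = (736 × 28.02) / (8.314 × 555.0)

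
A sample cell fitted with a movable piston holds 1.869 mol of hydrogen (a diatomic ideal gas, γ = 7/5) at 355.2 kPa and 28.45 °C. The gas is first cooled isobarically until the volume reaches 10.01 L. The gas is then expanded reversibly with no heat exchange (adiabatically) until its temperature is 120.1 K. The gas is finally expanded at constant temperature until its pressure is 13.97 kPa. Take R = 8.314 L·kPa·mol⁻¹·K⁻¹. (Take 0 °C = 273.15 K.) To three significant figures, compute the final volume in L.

Convert: T₁ = 301.6 K.
From PV = nRT: V₁ = nRT₁/P₁ = 13.19 L.
Isobaric, so V/T is constant: P₂ = P₁; T₂ = T₁·(V₂/V₁) = 228.8 K.
Reversible adiabatic, γ = 7/5: P₃ = P₂·(T₃/T₂)^(γ/(γ−1)) = 37.21 kPa; V₃ = V₂·(T₂/T₃)^(1/(γ−1)) = 50.15 L.
T constant ⇒ Boyle's law P V = const: T₄ = T₃; V₄ = V₃·(P₃/P₄) = 133.6 L.

V₄ ≈ 134 L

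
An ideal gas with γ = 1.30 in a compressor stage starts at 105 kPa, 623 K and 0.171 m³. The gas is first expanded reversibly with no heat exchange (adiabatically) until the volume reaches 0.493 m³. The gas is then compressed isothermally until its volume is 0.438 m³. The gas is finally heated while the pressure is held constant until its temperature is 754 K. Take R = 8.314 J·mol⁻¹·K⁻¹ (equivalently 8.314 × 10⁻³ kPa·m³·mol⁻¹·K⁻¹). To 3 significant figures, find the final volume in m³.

V₄ ≈ 0.728 m³

Adiabatic (γ = 1.30), T V^(γ−1) and P V^γ constant: T₂ = T₁·(V₁/V₂)^(γ−1) = 453.5 K; P₂ = P₁·(V₁/V₂)^γ = 26.51 kPa.
Isothermal, so P V is constant: T₃ = T₂; P₃ = P₂·(V₂/V₃) = 29.84 kPa.
Isobaric, so V/T is constant: P₄ = P₃; V₄ = V₃·(T₄/T₃) = 0.7283 m³.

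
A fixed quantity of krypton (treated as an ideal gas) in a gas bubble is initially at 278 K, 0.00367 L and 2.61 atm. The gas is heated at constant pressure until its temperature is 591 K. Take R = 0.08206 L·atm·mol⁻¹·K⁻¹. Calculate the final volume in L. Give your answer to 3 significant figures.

V₂ ≈ 0.00780 L

P constant ⇒ V ∝ T: P₂ = P₁; V₂ = V₁·(T₂/T₁) = 0.007802 L.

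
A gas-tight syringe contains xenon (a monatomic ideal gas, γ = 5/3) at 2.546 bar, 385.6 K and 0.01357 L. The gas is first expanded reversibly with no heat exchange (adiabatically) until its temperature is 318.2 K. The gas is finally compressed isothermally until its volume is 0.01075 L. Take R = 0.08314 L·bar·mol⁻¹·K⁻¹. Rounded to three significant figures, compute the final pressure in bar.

Adiabatic (γ = 5/3), T V^(γ−1) and P V^γ constant: P₂ = P₁·(T₂/T₁)^(γ/(γ−1)) = 1.575 bar; V₂ = V₁·(T₁/T₂)^(1/(γ−1)) = 0.01810 L.
Isothermal, so P V is constant: T₃ = T₂; P₃ = P₂·(V₂/V₃) = 2.652 bar.

P₃ ≈ 2.65 bar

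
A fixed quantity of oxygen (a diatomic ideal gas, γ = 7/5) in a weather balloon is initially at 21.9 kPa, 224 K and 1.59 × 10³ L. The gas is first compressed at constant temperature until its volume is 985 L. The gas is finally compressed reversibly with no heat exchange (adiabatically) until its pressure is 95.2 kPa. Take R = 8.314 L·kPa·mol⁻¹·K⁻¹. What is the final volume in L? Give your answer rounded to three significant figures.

V₃ ≈ 485 L

Isothermal, so P V is constant: T₂ = T₁; P₂ = P₁·(V₁/V₂) = 35.35 kPa.
Adiabatic (γ = 7/5), T V^(γ−1) and P V^γ constant: T₃ = T₂·(P₃/P₂)^((γ−1)/γ) = 297.3 K; V₃ = V₂·(P₂/P₃)^(1/γ) = 485.4 L.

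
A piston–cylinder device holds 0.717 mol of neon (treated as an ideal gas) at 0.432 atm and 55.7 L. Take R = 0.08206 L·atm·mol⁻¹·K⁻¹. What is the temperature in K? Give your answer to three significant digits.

T ≈ 409 K

PV = nRT ⇒ T = PV/(nR) = (0.432 × 55.7) / (0.717 × 0.08206)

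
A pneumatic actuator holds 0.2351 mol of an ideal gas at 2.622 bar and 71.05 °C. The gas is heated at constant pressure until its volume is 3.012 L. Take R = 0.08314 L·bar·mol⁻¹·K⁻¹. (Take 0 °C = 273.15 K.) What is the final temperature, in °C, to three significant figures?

Convert: T₁ = 344.2 K.
From PV = nRT: V₁ = nRT₁/P₁ = 2.566 L.
Isobaric, so V/T is constant: P₂ = P₁; T₂ = T₁·(V₂/V₁) = 404.0 K.

T₂ ≈ 131 °C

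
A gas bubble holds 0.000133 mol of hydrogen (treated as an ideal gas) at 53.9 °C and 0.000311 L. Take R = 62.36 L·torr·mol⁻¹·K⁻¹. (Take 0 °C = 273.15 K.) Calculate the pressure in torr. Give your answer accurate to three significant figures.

P ≈ 8.72e+03 torr

Convert: T = 327.05 K.
PV = nRT ⇒ P = nRT/V = (0.000133 × 62.36 × 327.05) / 0.000311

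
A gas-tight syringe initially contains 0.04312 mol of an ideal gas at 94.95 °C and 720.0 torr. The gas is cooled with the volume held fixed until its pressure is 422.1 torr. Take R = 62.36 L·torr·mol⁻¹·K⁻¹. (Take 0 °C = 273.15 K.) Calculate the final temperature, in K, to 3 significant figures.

T₂ ≈ 216 K

Convert: T₁ = 368.1 K.
From PV = nRT: V₁ = nRT₁/P₁ = 1.375 L.
V constant ⇒ P ∝ T: V₂ = V₁; T₂ = T₁·(P₂/P₁) = 215.8 K.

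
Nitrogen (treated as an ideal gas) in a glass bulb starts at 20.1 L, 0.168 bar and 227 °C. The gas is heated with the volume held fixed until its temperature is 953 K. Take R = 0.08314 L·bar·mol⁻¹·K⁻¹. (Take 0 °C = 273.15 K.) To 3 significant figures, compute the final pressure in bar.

Convert: T₁ = 500.1 K.
Isochoric, so P/T is constant: V₂ = V₁; P₂ = P₁·(T₂/T₁) = 0.3201 bar.

P₂ ≈ 0.320 bar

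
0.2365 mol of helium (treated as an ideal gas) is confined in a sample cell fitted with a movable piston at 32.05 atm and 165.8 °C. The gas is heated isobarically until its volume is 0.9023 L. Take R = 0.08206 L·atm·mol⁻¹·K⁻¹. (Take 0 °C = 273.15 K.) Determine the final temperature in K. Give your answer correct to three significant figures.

Convert: T₁ = 438.9 K.
From PV = nRT: V₁ = nRT₁/P₁ = 0.2658 L.
Isobaric, so V/T is constant: P₂ = P₁; T₂ = T₁·(V₂/V₁) = 1490 K.

T₂ ≈ 1.49e+03 K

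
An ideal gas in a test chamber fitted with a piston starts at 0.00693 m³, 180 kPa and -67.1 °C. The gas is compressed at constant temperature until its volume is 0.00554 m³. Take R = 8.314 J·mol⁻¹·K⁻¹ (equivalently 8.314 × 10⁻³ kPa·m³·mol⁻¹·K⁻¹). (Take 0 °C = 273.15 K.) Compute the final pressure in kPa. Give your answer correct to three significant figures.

Convert: T₁ = 206.0 K.
Isothermal, so P V is constant: T₂ = T₁; P₂ = P₁·(V₁/V₂) = 225.2 kPa.

P₂ ≈ 225 kPa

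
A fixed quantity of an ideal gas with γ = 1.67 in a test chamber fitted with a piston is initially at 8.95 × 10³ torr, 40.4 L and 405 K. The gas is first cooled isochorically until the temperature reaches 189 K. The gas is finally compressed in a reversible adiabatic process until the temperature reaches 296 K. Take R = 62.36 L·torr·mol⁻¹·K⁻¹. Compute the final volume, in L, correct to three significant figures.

V constant ⇒ P ∝ T: V₂ = V₁; P₂ = P₁·(T₂/T₁) = 4177 torr.
Reversible adiabatic, γ = 1.67: P₃ = P₂·(T₃/T₂)^(γ/(γ−1)) = 1.278e+04 torr; V₃ = V₂·(T₂/T₃)^(1/(γ−1)) = 20.68 L.

V₃ ≈ 20.7 L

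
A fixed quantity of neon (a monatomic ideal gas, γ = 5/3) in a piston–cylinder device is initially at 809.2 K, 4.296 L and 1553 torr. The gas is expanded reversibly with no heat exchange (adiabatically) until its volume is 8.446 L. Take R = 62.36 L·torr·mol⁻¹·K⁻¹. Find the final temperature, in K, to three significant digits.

Adiabatic (γ = 5/3), T V^(γ−1) and P V^γ constant: T₂ = T₁·(V₁/V₂)^(γ−1) = 515.6 K; P₂ = P₁·(V₁/V₂)^γ = 503.3 torr.

T₂ ≈ 516 K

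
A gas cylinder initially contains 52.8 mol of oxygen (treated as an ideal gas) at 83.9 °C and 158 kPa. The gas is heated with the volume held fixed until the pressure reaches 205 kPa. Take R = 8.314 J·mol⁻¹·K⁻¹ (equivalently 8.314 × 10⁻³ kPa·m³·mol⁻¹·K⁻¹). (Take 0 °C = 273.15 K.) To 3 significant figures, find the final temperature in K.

T₂ ≈ 463 K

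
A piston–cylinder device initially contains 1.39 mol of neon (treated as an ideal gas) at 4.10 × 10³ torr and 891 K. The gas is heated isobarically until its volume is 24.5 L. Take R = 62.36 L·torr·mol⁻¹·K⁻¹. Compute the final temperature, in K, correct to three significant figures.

T₂ ≈ 1.16e+03 K

From PV = nRT: V₁ = nRT₁/P₁ = 18.84 L.
P constant ⇒ V ∝ T: P₂ = P₁; T₂ = T₁·(V₂/V₁) = 1159 K.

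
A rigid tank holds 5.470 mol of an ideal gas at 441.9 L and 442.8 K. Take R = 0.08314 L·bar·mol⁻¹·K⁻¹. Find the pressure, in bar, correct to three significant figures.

P ≈ 0.456 bar

PV = nRT ⇒ P = nRT/V = (5.470 × 0.08314 × 442.8) / 441.9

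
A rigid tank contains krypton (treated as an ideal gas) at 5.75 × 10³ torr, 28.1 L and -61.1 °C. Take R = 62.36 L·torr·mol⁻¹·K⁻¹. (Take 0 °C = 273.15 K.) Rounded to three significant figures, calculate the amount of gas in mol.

n ≈ 12.2 mol

Convert: T = 212.05 K.
PV = nRT ⇒ n = PV/(RT) = (5.75e+03 × 28.1) / (62.36 × 212.05)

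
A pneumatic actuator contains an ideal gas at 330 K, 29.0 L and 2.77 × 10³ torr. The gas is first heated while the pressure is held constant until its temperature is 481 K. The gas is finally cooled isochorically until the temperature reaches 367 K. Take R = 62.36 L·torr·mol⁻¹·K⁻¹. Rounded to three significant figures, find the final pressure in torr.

Isobaric, so V/T is constant: P₂ = P₁; V₂ = V₁·(T₂/T₁) = 42.27 L.
Isochoric, so P/T is constant: V₃ = V₂; P₃ = P₂·(T₃/T₂) = 2113 torr.

P₃ ≈ 2.11e+03 torr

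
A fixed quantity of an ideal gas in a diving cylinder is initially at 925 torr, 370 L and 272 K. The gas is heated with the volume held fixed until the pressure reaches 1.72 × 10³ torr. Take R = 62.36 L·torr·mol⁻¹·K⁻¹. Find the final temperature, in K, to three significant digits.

T₂ ≈ 506 K

V constant ⇒ P ∝ T: V₂ = V₁; T₂ = T₁·(P₂/P₁) = 505.8 K.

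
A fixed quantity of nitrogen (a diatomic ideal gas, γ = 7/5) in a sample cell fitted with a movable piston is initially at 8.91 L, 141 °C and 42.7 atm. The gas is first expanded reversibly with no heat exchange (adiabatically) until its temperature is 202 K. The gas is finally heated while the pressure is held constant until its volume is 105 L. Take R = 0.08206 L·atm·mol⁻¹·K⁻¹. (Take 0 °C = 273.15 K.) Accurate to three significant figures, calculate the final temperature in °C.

T₃ ≈ 122 °C

Convert: T₁ = 414.1 K.
Reversible adiabatic, γ = 7/5: P₂ = P₁·(T₂/T₁)^(γ/(γ−1)) = 3.460 atm; V₂ = V₁·(T₁/T₂)^(1/(γ−1)) = 53.63 L.
P constant ⇒ V ∝ T: P₃ = P₂; T₃ = T₂·(V₃/V₂) = 395.5 K.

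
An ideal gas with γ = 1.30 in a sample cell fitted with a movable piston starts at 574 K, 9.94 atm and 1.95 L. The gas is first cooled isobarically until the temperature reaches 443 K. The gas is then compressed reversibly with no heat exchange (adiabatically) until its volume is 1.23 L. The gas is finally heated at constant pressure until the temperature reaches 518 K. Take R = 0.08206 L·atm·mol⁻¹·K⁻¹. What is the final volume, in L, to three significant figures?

P constant ⇒ V ∝ T: P₂ = P₁; V₂ = V₁·(T₂/T₁) = 1.505 L.
Adiabatic (γ = 1.30), T V^(γ−1) and P V^γ constant: T₃ = T₂·(V₂/V₃)^(γ−1) = 470.6 K; P₃ = P₂·(V₂/V₃)^γ = 12.92 atm.
Isobaric, so V/T is constant: P₄ = P₃; V₄ = V₃·(T₄/T₃) = 1.354 L.

V₄ ≈ 1.35 L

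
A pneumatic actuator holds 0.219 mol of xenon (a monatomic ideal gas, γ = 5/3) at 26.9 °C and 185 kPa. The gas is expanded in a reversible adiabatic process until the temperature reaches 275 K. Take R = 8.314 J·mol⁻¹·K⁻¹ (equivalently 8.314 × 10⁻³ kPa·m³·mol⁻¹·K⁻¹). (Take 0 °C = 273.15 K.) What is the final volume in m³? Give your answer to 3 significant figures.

V₂ ≈ 0.00337 m³

Convert: T₁ = 300.0 K.
From PV = nRT: V₁ = nRT₁/P₁ = 0.002953 m³.
Reversible adiabatic, γ = 5/3: P₂ = P₁·(T₂/T₁)^(γ/(γ−1)) = 148.8 kPa; V₂ = V₁·(T₁/T₂)^(1/(γ−1)) = 0.003366 m³.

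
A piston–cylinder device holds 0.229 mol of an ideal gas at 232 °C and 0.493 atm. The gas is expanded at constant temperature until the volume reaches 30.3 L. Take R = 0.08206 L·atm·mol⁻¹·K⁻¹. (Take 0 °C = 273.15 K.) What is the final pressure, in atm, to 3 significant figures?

P₂ ≈ 0.313 atm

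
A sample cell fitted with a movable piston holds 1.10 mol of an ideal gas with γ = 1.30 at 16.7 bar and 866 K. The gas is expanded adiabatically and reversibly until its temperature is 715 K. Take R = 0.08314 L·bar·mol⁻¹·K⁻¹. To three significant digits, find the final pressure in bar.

From PV = nRT: V₁ = nRT₁/P₁ = 4.742 L.
Adiabatic (γ = 1.30), T V^(γ−1) and P V^γ constant: P₂ = P₁·(T₂/T₁)^(γ/(γ−1)) = 7.280 bar; V₂ = V₁·(T₁/T₂)^(1/(γ−1)) = 8.982 L.

P₂ ≈ 7.28 bar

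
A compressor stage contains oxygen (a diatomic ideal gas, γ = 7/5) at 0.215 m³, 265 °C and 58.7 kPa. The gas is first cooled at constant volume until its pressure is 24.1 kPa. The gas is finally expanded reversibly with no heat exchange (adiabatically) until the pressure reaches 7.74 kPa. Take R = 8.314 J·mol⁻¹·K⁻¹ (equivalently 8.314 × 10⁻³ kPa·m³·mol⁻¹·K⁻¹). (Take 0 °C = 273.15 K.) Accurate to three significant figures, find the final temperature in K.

T₃ ≈ 160 K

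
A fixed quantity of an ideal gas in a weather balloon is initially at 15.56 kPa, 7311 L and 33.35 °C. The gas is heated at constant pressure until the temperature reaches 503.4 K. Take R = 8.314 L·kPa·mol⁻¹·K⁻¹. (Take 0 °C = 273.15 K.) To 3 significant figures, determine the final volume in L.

V₂ ≈ 1.20e+04 L

Convert: T₁ = 306.5 K.
P constant ⇒ V ∝ T: P₂ = P₁; V₂ = V₁·(T₂/T₁) = 1.201e+04 L.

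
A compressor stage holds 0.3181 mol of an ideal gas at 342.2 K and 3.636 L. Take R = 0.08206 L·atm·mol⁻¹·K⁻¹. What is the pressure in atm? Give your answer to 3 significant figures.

P ≈ 2.46 atm

PV = nRT ⇒ P = nRT/V = (0.3181 × 0.08206 × 342.2) / 3.636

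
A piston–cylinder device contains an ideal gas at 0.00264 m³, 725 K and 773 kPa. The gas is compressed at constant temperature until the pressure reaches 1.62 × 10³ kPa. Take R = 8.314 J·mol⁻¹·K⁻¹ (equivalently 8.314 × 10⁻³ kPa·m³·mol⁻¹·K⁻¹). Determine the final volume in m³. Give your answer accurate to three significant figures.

T constant ⇒ Boyle's law P V = const: T₂ = T₁; V₂ = V₁·(P₁/P₂) = 0.001260 m³.

V₂ ≈ 0.00126 m³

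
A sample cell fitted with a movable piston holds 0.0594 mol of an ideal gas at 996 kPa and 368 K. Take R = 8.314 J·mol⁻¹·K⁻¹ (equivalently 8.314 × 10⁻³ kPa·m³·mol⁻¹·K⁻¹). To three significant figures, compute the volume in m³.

V ≈ 0.000182 m³

PV = nRT ⇒ V = nRT/P = (0.0594 × 8.314 × 10⁻³ × 368) / 996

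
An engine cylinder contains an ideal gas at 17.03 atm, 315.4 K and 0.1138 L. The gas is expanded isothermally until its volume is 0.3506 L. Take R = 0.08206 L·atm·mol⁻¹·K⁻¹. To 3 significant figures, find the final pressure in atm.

P₂ ≈ 5.53 atm

Isothermal, so P V is constant: T₂ = T₁; P₂ = P₁·(V₁/V₂) = 5.528 atm.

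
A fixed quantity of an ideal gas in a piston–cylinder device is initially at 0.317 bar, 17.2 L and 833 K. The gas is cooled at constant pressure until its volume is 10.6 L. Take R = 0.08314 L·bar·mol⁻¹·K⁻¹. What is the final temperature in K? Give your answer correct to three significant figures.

Isobaric, so V/T is constant: P₂ = P₁; T₂ = T₁·(V₂/V₁) = 513.4 K.

T₂ ≈ 513 K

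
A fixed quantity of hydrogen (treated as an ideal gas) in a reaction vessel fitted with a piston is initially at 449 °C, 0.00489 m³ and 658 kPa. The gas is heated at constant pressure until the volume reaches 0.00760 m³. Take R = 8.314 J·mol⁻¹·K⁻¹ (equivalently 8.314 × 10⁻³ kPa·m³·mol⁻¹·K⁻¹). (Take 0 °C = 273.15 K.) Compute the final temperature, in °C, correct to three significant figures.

Convert: T₁ = 722.1 K.
Isobaric, so V/T is constant: P₂ = P₁; T₂ = T₁·(V₂/V₁) = 1122 K.

T₂ ≈ 849 °C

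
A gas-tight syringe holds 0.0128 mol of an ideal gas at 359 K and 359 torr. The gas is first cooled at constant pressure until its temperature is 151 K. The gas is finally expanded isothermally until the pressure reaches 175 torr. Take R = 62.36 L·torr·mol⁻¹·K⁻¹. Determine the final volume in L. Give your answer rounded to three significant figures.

From PV = nRT: V₁ = nRT₁/P₁ = 0.7982 L.
Isobaric, so V/T is constant: P₂ = P₁; V₂ = V₁·(T₂/T₁) = 0.3357 L.
T constant ⇒ Boyle's law P V = const: T₃ = T₂; V₃ = V₂·(P₂/P₃) = 0.6887 L.

V₃ ≈ 0.689 L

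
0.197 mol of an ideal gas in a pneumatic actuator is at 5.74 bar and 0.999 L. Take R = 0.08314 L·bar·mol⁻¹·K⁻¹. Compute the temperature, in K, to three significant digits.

PV = nRT ⇒ T = PV/(nR) = (5.74 × 0.999) / (0.197 × 0.08314)

T ≈ 350 K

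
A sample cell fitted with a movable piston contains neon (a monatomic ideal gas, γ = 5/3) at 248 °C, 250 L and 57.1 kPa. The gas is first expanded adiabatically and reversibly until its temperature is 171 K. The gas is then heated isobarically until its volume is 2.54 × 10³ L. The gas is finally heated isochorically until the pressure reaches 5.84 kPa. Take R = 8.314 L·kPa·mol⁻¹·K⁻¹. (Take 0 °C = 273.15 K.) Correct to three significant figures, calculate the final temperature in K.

T₄ ≈ 542 K

Convert: T₁ = 521.1 K.
Adiabatic (γ = 5/3), T V^(γ−1) and P V^γ constant: P₂ = P₁·(T₂/T₁)^(γ/(γ−1)) = 3.521 kPa; V₂ = V₁·(T₁/T₂)^(1/(γ−1)) = 1330 L.
Isobaric, so V/T is constant: P₃ = P₂; T₃ = T₂·(V₃/V₂) = 326.5 K.
Isochoric, so P/T is constant: V₄ = V₃; T₄ = T₃·(P₄/P₃) = 541.5 K.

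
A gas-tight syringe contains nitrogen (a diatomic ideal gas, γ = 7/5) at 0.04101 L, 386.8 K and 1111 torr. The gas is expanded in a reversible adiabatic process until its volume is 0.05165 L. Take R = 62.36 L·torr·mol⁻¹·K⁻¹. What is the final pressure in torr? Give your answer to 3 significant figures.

Adiabatic (γ = 7/5), T V^(γ−1) and P V^γ constant: T₂ = T₁·(V₁/V₂)^(γ−1) = 352.7 K; P₂ = P₁·(V₁/V₂)^γ = 804.4 torr.

P₂ ≈ 804 torr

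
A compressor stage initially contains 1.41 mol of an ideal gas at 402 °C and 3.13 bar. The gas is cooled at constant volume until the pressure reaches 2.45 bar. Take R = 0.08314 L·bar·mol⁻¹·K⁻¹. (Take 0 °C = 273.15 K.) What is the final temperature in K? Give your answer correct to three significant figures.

T₂ ≈ 528 K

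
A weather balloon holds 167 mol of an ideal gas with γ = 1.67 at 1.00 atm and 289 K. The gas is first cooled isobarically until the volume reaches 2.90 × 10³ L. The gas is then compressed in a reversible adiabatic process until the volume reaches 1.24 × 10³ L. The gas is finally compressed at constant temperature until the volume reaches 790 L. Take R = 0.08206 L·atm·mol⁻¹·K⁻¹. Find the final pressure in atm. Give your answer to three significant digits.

From PV = nRT: V₁ = nRT₁/P₁ = 3960 L.
P constant ⇒ V ∝ T: P₂ = P₁; T₂ = T₁·(V₂/V₁) = 211.6 K.
Adiabatic (γ = 1.67), T V^(γ−1) and P V^γ constant: T₃ = T₂·(V₂/V₃)^(γ−1) = 373.9 K; P₃ = P₂·(V₂/V₃)^γ = 4.132 atm.
T constant ⇒ Boyle's law P V = const: T₄ = T₃; P₄ = P₃·(V₃/V₄) = 6.486 atm.

P₄ ≈ 6.49 atm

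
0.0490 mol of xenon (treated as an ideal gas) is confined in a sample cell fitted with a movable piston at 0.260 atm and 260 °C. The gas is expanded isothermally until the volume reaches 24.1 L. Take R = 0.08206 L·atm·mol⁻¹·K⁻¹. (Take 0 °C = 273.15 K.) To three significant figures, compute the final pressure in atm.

Convert: T₁ = 533.1 K.
From PV = nRT: V₁ = nRT₁/P₁ = 8.245 L.
Isothermal, so P V is constant: T₂ = T₁; P₂ = P₁·(V₁/V₂) = 0.08895 atm.

P₂ ≈ 0.0890 atm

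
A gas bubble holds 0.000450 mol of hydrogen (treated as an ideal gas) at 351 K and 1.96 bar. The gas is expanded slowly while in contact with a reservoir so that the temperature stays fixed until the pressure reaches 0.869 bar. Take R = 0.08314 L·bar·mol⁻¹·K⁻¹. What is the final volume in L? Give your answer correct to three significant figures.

V₂ ≈ 0.0151 L

From PV = nRT: V₁ = nRT₁/P₁ = 0.006700 L.
Isothermal, so P V is constant: T₂ = T₁; V₂ = V₁·(P₁/P₂) = 0.01511 L.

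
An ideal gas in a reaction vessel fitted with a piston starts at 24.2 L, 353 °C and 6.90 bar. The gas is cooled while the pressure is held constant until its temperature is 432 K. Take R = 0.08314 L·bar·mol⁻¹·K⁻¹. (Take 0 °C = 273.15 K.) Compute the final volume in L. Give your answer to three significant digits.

Convert: T₁ = 626.1 K.
P constant ⇒ V ∝ T: P₂ = P₁; V₂ = V₁·(T₂/T₁) = 16.70 L.

V₂ ≈ 16.7 L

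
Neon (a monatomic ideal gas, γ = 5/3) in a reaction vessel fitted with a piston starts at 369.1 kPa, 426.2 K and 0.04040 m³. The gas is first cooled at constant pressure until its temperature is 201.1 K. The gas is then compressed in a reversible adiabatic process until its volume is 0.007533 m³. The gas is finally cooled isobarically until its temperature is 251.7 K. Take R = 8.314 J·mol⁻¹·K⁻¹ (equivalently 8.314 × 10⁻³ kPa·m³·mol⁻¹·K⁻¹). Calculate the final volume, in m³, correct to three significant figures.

Isobaric, so V/T is constant: P₂ = P₁; V₂ = V₁·(T₂/T₁) = 0.01906 m³.
Reversible adiabatic, γ = 5/3: T₃ = T₂·(V₂/V₃)^(γ−1) = 373.4 K; P₃ = P₂·(V₂/V₃)^γ = 1734 kPa.
P constant ⇒ V ∝ T: P₄ = P₃; V₄ = V₃·(T₄/T₃) = 0.005077 m³.

V₄ ≈ 0.00508 m³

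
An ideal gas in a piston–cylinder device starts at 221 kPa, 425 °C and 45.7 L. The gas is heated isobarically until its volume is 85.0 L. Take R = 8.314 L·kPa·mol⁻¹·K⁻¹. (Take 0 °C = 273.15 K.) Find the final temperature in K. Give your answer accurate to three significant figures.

Convert: T₁ = 698.1 K.
P constant ⇒ V ∝ T: P₂ = P₁; T₂ = T₁·(V₂/V₁) = 1299 K.

T₂ ≈ 1.30e+03 K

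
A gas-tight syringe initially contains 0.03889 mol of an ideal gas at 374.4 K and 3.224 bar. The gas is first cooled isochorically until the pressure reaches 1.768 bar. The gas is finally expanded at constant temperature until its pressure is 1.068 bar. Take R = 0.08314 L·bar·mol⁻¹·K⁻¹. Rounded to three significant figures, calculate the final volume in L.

From PV = nRT: V₁ = nRT₁/P₁ = 0.3755 L.
V constant ⇒ P ∝ T: V₂ = V₁; T₂ = T₁·(P₂/P₁) = 205.3 K.
Isothermal, so P V is constant: T₃ = T₂; V₃ = V₂·(P₂/P₃) = 0.6216 L.

V₃ ≈ 0.622 L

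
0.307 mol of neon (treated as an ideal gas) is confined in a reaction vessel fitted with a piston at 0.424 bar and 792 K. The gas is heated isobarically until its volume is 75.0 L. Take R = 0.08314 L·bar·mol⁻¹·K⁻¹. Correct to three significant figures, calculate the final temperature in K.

T₂ ≈ 1.25e+03 K

From PV = nRT: V₁ = nRT₁/P₁ = 47.68 L.
Isobaric, so V/T is constant: P₂ = P₁; T₂ = T₁·(V₂/V₁) = 1246 K.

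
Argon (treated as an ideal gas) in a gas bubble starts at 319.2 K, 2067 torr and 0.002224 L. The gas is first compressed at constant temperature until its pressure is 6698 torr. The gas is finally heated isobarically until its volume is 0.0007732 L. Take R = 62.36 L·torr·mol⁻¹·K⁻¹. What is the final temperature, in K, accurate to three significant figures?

T₃ ≈ 360 K

T constant ⇒ Boyle's law P V = const: T₂ = T₁; V₂ = V₁·(P₁/P₂) = 0.0006863 L.
P constant ⇒ V ∝ T: P₃ = P₂; T₃ = T₂·(V₃/V₂) = 359.6 K.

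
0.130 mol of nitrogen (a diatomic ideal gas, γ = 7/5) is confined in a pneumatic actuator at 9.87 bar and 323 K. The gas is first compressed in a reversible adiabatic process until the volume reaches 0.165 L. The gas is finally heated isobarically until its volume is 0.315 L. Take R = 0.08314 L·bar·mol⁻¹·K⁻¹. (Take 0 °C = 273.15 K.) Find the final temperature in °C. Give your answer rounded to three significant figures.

T₃ ≈ 563 °C

From PV = nRT: V₁ = nRT₁/P₁ = 0.3537 L.
Adiabatic (γ = 7/5), T V^(γ−1) and P V^γ constant: T₂ = T₁·(V₁/V₂)^(γ−1) = 438.2 K; P₂ = P₁·(V₁/V₂)^γ = 28.70 bar.
P constant ⇒ V ∝ T: P₃ = P₂; T₃ = T₂·(V₃/V₂) = 836.5 K.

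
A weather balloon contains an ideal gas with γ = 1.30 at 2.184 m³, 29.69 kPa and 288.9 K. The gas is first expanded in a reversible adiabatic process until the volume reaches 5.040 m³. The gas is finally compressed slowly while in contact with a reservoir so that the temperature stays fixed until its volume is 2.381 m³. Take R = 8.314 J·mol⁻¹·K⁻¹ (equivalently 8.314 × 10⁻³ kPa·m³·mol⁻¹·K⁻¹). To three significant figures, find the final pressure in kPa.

P₃ ≈ 21.2 kPa

Reversible adiabatic, γ = 1.30: T₂ = T₁·(V₁/V₂)^(γ−1) = 224.8 K; P₂ = P₁·(V₁/V₂)^γ = 10.01 kPa.
Isothermal, so P V is constant: T₃ = T₂; P₃ = P₂·(V₂/V₃) = 21.19 kPa.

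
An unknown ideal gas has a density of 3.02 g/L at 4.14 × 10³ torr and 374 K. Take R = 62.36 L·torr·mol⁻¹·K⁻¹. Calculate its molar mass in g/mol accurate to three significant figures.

M ≈ 17.0 g/mol

ρ = PM/(RT) ⇒ M = ρRT/P = (3.02 × 62.36 × 374.0) / 4.14e+03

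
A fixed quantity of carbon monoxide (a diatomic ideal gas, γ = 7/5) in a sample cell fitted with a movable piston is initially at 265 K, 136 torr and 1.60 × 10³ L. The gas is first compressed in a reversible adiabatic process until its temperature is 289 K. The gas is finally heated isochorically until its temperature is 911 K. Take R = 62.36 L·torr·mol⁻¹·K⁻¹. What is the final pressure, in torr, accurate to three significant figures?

P₃ ≈ 581 torr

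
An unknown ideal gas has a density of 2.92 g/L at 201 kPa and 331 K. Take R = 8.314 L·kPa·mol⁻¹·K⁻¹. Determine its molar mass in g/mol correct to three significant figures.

ρ = PM/(RT) ⇒ M = ρRT/P = (2.92 × 8.314 × 331.0) / 201

M ≈ 40.0 g/mol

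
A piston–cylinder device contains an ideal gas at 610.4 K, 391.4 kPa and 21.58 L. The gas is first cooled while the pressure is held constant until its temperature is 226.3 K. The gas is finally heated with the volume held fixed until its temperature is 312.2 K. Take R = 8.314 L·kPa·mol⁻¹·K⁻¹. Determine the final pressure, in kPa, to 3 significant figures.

P constant ⇒ V ∝ T: P₂ = P₁; V₂ = V₁·(T₂/T₁) = 8.001 L.
V constant ⇒ P ∝ T: V₃ = V₂; P₃ = P₂·(T₃/T₂) = 540.0 kPa.

P₃ ≈ 540 kPa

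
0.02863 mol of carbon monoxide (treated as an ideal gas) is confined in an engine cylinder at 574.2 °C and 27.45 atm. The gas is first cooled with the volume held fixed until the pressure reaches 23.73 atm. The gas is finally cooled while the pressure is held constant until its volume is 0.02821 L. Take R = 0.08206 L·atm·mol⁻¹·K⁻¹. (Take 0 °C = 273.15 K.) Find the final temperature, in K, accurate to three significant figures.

T₃ ≈ 285 K

Convert: T₁ = 847.4 K.
From PV = nRT: V₁ = nRT₁/P₁ = 0.07252 L.
V constant ⇒ P ∝ T: V₂ = V₁; T₂ = T₁·(P₂/P₁) = 732.5 K.
Isobaric, so V/T is constant: P₃ = P₂; T₃ = T₂·(V₃/V₂) = 284.9 K.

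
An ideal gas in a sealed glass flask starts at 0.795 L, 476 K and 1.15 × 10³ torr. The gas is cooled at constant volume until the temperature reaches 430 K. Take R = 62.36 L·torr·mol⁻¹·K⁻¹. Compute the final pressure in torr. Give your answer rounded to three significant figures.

P₂ ≈ 1.04e+03 torr

Isochoric, so P/T is constant: V₂ = V₁; P₂ = P₁·(T₂/T₁) = 1039 torr.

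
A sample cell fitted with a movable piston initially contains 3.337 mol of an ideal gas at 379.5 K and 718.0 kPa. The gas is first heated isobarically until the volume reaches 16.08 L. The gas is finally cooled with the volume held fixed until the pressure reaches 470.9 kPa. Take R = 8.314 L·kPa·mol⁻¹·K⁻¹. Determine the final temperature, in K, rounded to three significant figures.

T₃ ≈ 273 K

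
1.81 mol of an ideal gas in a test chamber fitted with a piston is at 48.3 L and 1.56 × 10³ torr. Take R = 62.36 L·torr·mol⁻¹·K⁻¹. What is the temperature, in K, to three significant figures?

T ≈ 668 K

PV = nRT ⇒ T = PV/(nR) = (1.56e+03 × 48.3) / (1.81 × 62.36)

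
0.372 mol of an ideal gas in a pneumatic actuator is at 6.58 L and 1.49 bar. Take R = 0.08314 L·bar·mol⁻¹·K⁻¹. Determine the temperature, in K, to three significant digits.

PV = nRT ⇒ T = PV/(nR) = (1.49 × 6.58) / (0.372 × 0.08314)

T ≈ 317 K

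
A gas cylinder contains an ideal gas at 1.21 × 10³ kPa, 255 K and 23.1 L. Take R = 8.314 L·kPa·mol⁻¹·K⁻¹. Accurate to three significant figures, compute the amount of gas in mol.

n ≈ 13.2 mol

PV = nRT ⇒ n = PV/(RT) = (1.21e+03 × 23.1) / (8.314 × 255)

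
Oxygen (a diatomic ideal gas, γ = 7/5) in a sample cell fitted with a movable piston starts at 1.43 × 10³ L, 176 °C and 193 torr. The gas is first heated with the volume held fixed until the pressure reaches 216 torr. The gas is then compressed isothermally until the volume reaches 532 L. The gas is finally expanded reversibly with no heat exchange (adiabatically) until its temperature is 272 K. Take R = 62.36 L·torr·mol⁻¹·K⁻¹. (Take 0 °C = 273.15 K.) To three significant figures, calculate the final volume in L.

Convert: T₁ = 449.1 K.
V constant ⇒ P ∝ T: V₂ = V₁; T₂ = T₁·(P₂/P₁) = 502.7 K.
T constant ⇒ Boyle's law P V = const: T₃ = T₂; P₃ = P₂·(V₂/V₃) = 580.6 torr.
Reversible adiabatic, γ = 7/5: P₄ = P₃·(T₄/T₃)^(γ/(γ−1)) = 67.66 torr; V₄ = V₃·(T₃/T₄)^(1/(γ−1)) = 2470 L.

V₄ ≈ 2.47e+03 L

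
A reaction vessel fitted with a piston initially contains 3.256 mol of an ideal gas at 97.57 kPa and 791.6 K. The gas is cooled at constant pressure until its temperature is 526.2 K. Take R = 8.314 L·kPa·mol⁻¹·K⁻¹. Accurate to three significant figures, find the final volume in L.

V₂ ≈ 146 L

From PV = nRT: V₁ = nRT₁/P₁ = 219.6 L.
P constant ⇒ V ∝ T: P₂ = P₁; V₂ = V₁·(T₂/T₁) = 146.0 L.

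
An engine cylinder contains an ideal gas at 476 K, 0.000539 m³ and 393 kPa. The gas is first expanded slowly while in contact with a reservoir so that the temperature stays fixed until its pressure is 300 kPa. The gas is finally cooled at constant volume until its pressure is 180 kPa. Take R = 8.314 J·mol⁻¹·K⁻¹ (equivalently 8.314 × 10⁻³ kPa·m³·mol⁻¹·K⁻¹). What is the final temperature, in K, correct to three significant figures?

T₃ ≈ 286 K

T constant ⇒ Boyle's law P V = const: T₂ = T₁; V₂ = V₁·(P₁/P₂) = 0.0007061 m³.
V constant ⇒ P ∝ T: V₃ = V₂; T₃ = T₂·(P₃/P₂) = 285.6 K.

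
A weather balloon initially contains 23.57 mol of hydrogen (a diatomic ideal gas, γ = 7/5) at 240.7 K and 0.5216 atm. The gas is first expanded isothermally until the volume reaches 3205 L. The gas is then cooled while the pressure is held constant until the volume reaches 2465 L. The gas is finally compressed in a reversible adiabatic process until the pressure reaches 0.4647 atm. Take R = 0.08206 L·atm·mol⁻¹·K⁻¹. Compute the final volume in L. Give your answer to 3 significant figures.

V₄ ≈ 1.07e+03 L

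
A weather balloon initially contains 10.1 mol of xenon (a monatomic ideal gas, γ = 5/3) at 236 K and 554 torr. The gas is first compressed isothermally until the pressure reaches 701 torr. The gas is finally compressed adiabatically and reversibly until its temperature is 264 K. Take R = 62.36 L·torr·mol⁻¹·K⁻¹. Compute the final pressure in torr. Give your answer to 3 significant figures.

From PV = nRT: V₁ = nRT₁/P₁ = 268.3 L.
Isothermal, so P V is constant: T₂ = T₁; V₂ = V₁·(P₁/P₂) = 212.0 L.
Adiabatic (γ = 5/3), T V^(γ−1) and P V^γ constant: P₃ = P₂·(T₃/T₂)^(γ/(γ−1)) = 927.8 torr; V₃ = V₂·(T₂/T₃)^(1/(γ−1)) = 179.2 L.

P₃ ≈ 928 torr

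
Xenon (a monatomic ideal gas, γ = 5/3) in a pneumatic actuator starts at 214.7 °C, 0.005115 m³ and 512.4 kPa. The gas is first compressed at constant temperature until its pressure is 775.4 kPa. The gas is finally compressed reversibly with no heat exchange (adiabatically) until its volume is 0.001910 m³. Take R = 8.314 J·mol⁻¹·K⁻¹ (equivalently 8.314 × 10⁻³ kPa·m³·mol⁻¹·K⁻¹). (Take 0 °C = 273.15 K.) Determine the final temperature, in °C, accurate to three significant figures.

T₃ ≈ 441 °C

Convert: T₁ = 487.8 K.
T constant ⇒ Boyle's law P V = const: T₂ = T₁; V₂ = V₁·(P₁/P₂) = 0.003380 m³.
Adiabatic (γ = 5/3), T V^(γ−1) and P V^γ constant: T₃ = T₂·(V₂/V₃)^(γ−1) = 713.8 K; P₃ = P₂·(V₂/V₃)^γ = 2008 kPa.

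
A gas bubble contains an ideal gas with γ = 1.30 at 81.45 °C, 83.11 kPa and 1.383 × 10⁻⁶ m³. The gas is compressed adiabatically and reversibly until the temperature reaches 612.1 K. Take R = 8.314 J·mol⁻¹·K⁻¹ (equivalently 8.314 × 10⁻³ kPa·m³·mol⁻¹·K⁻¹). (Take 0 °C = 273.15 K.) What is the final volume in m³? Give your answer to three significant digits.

Convert: T₁ = 354.6 K.
Adiabatic (γ = 1.30), T V^(γ−1) and P V^γ constant: P₂ = P₁·(T₂/T₁)^(γ/(γ−1)) = 885.1 kPa; V₂ = V₁·(T₁/T₂)^(1/(γ−1)) = 2.242e-07 m³.

V₂ ≈ 2.24e-07 m³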